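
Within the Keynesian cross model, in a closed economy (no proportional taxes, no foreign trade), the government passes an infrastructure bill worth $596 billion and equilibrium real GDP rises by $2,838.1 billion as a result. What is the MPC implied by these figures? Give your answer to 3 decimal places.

0.790

Implied spending multiplier k = ΔY/ΔG = 2,838.1/596 ≈ 4.7619.
Since k = 1/(1 − MPC), MPC = 1 − 1/k = 1 − ΔG/ΔY = 1 − 596/2,838.1 ≈ 0.790.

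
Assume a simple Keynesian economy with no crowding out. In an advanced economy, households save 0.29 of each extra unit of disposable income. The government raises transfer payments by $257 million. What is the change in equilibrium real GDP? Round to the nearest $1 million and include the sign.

MPC = 1 − MPS = 1 − 0.29 = 0.71.
The transfer change shifts disposable income by +$257 million, so first-round consumption changes by c·ΔTR = 0.71 × (+$257 million) = +$182.47 million.
Expenditure multiplier = 1/(1 − MPC) = 1/(1 − 0.71) = 1/0.29 ≈ 3.448.
The transfer multiplier is c × k ≈ 2.448, so ΔY = k × (c·ΔTR) = (+$182.47 million) / 0.29 ≈ +$629 million.

+$629 million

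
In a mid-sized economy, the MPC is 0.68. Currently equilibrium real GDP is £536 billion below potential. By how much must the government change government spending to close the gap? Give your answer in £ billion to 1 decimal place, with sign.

Spending multiplier = 1/(1 − MPC) = 1/(1 − 0.68) = 1/0.32 = 3.125.
Need ΔY = +£536 billion, so ΔG = ΔY/k = (+£536 billion) × 0.32 ≈ +£171.5 billion.
The government should increase government spending by £171.5 billion.

+£171.5 billion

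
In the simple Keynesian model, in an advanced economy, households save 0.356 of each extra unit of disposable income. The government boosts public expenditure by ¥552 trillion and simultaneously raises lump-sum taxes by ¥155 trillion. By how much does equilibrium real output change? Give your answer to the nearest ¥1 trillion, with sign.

+¥1,270 trillion

MPC = 1 − MPS = 1 − 0.356 = 0.644.
Expenditure multiplier = 1/(1 − MPC) = 1/(1 − 0.644) = 1/0.356 ≈ 2.809.
ΔG contributes k·ΔG = (+¥552 trillion) / 0.356 ≈ +¥1,550.6 trillion.
ΔT of +¥155 trillion changes first-round spending by −c·ΔT = −¥99.82 trillion, contributing k·(−c·ΔT) = (−¥99.82 trillion) / 0.356 ≈ −¥280.4 trillion.
Net ΔY = k(ΔG − c·ΔT) = (+¥452.18 trillion) / 0.356 ≈ +¥1,270 trillion.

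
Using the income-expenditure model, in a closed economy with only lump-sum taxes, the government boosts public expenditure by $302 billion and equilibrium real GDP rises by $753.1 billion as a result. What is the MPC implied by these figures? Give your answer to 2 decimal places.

0.60

Implied spending multiplier k = ΔY/ΔG = 753.1/302 ≈ 2.4937.
Since k = 1/(1 − MPC), MPC = 1 − 1/k = 1 − ΔG/ΔY = 1 − 302/753.1 ≈ 0.60.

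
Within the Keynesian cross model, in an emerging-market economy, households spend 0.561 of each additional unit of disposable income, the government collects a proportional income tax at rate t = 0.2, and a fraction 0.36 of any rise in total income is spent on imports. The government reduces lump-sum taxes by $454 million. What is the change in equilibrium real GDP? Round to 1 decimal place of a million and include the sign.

A lump-sum tax change of −$454 million shifts disposable income by +$454 million; first-round consumption changes by −c × ΔT = −0.561 × (−$454 million) = +$254.694 million.
Expenditure multiplier = 1/(1 − c(1−t) + m) = 1/(1 − 0.561×0.8 + 0.36) = 1/0.9112 ≈ 1.097.
The tax multiplier is −c × k ≈ −0.616, so ΔY = k × (−c·ΔT) = (+$254.694 million) / 0.9112 ≈ +$279.5 million.

+$279.5 million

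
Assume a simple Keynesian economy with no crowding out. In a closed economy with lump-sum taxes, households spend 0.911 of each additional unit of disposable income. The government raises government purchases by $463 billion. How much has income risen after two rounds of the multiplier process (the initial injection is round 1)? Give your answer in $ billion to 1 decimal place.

$884.8 billion

Round 1 adds ΔG = $463 billion; each later round is MPC = 0.911 times the previous.
After 2 rounds: 463 + 421.793 = ΔG·(1 − c^2)/(1 − c) = 463 × (1 − 0.829921)/0.089 ≈ $884.8 billion.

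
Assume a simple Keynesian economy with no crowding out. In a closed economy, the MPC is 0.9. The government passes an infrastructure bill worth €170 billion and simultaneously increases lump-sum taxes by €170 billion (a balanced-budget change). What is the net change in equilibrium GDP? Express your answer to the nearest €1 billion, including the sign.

Expenditure multiplier = 1/(1 − MPC) = 1/(1 − 0.9) = 1/0.1 = 10.
ΔG contributes k·ΔG = (+€170 billion) / 0.1 = +€1,700 billion.
ΔT of +€170 billion changes first-round spending by −c·ΔT = −€153 billion, contributing k·(−c·ΔT) = (−€153 billion) / 0.1 = −€1,530 billion.
With ΔG = ΔT and no other leakages, the balanced-budget multiplier is 1, so ΔY = ΔG = +€170 billion.

+€170 billion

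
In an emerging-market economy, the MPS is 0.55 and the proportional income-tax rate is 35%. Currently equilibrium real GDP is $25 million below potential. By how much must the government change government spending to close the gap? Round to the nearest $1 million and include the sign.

+$18 million

MPC = 1 − MPS = 1 − 0.55 = 0.45.
Spending multiplier = 1/(1 − c(1−t)) = 1/(1 − 0.45×0.65) = 1/0.7075 ≈ 1.413.
Need ΔY = +$25 million, so ΔG = ΔY/k = (+$25 million) × 0.7075 ≈ +$18 million.
The government should increase government spending by $18 million.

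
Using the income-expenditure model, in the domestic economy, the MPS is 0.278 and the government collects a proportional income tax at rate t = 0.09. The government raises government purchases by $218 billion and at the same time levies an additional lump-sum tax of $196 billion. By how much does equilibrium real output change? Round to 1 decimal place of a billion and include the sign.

MPC = 1 − MPS = 1 − 0.278 = 0.722.
Expenditure multiplier = 1/(1 − c(1−t)) = 1/(1 − 0.722×0.91) = 1/0.34298 ≈ 2.916.
ΔG contributes k·ΔG = (+$218 billion) / 0.34298 ≈ +$635.6 billion.
ΔT of +$196 billion changes first-round spending by −c·ΔT = −$141.512 billion, contributing k·(−c·ΔT) = (−$141.512 billion) / 0.34298 ≈ −$412.6 billion.
Net ΔY = k(ΔG − c·ΔT) = (+$76.488 billion) / 0.34298 ≈ +$223 billion.

+$223.0 billion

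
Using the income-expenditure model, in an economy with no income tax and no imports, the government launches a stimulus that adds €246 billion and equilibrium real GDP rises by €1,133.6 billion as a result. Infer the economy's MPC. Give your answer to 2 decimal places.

0.78

Implied spending multiplier k = ΔY/ΔG = 1,133.6/246 ≈ 4.6081.
Since k = 1/(1 − MPC), MPC = 1 − 1/k = 1 − ΔG/ΔY = 1 − 246/1,133.6 ≈ 0.78.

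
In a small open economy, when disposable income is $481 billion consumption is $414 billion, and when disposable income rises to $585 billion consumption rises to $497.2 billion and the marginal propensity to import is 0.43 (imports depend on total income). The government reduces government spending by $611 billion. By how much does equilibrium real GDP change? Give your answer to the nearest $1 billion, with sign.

MPC = ΔC/ΔYd = (497.2 − 414)/(585 − 481) = 83.2/104 = 0.8.
Expenditure multiplier = 1/(1 − c + m) = 1/(1 − 0.8 + 0.43) = 1/0.63 ≈ 1.587.
ΔY = k × ΔG = (−$611 billion) / 0.63 ≈ −$970 billion.

−$970 billion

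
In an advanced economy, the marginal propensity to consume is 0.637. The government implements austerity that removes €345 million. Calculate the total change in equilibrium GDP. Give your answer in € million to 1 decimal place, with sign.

−€950.4 million

Spending multiplier = 1/(1 − MPC) = 1/(1 − 0.637) = 1/0.363 ≈ 2.755.
ΔY = k × ΔG = (−€345 million) / 0.363 ≈ −€950.4 million.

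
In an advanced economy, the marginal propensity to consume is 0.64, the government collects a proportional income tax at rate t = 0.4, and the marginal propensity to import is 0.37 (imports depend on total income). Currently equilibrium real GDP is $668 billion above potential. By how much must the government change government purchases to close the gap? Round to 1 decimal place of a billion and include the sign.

Spending multiplier = 1/(1 − c(1−t) + m) = 1/(1 − 0.64×0.6 + 0.37) = 1/0.986 ≈ 1.014.
Need ΔY = −$668 billion, so ΔG = ΔY/k = (−$668 billion) × 0.986 ≈ −$658.6 billion.
The government should cut government purchases by $658.6 billion.

−$658.6 billion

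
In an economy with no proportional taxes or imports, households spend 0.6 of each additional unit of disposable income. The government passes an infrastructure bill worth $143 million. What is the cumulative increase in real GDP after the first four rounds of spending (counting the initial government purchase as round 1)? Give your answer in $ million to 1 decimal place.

Round 1 adds ΔG = $143 million; each later round is MPC = 0.6 times the previous.
After 4 rounds: 143 + 85.8 + 51.48 + 30.888 = ΔG·(1 − c^4)/(1 − c) = 143 × (1 − 0.1296)/0.4 ≈ $311.2 million.

$311.2 million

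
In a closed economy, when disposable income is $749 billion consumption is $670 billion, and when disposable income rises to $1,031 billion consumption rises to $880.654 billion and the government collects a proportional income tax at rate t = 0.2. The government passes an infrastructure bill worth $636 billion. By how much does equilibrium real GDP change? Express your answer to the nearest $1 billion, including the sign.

+$1,581 billion

MPC = ΔC/ΔYd = (880.654 − 670)/(1,031 − 749) = 210.654/282 = 0.747.
Government-spending multiplier = 1/(1 − c(1−t)) = 1/(1 − 0.747×0.8) = 1/0.4024 ≈ 2.485.
ΔY = k × ΔG = (+$636 billion) / 0.4024 ≈ +$1,581 billion.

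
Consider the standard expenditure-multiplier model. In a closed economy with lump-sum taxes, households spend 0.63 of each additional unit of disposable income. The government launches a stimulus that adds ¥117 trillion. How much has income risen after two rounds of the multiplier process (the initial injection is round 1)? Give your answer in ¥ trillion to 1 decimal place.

Round 1 adds ΔG = ¥117 trillion; each later round is MPC = 0.63 times the previous.
After 2 rounds: 117 + 73.71 = ΔG·(1 − c^2)/(1 − c) = 117 × (1 − 0.3969)/0.37 ≈ ¥190.7 trillion.

¥190.7 trillion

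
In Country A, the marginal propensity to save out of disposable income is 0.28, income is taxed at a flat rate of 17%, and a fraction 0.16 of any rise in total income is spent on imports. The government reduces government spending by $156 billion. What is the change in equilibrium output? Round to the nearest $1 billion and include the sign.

MPC = 1 − MPS = 1 − 0.28 = 0.72.
Government-spending multiplier = 1/(1 − c(1−t) + m) = 1/(1 − 0.72×0.83 + 0.16) = 1/0.5624 ≈ 1.778.
ΔY = k × ΔG = (−$156 billion) / 0.5624 ≈ −$277 billion.

−$277 billion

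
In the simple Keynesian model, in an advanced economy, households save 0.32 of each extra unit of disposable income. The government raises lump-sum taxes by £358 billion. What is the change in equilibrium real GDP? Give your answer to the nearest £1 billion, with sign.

−£761 billion

MPC = 1 − MPS = 1 − 0.32 = 0.68.
A lump-sum tax change of +£358 billion shifts disposable income by −£358 billion; first-round consumption changes by −c × ΔT = −0.68 × (+£358 billion) = −£243.44 billion.
Expenditure multiplier = 1/(1 − MPC) = 1/(1 − 0.68) = 1/0.32 = 3.125.
The tax multiplier is −c × k = −2.125, so ΔY = k × (−c·ΔT) = (−£243.44 billion) / 0.32 ≈ −£761 billion.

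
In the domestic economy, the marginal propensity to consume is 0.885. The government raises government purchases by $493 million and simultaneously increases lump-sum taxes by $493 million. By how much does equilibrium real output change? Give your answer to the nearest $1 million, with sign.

+$493 million

Expenditure multiplier = 1/(1 − MPC) = 1/(1 − 0.885) = 1/0.115 ≈ 8.696.
ΔG contributes k·ΔG = (+$493 million) / 0.115 ≈ +$4,287 million.
ΔT of +$493 million changes first-round spending by −c·ΔT = −$436.305 million, contributing k·(−c·ΔT) = (−$436.305 million) / 0.115 ≈ −$3,794 million.
With ΔG = ΔT and no other leakages, the balanced-budget multiplier is 1, so ΔY = ΔG = +$493 million.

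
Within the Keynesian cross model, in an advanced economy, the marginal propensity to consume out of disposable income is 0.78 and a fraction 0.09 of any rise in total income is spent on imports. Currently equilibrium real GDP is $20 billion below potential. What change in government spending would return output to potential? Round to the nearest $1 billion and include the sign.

+$6 billion

Spending multiplier = 1/(1 − c + m) = 1/(1 − 0.78 + 0.09) = 1/0.31 ≈ 3.226.
Need ΔY = +$20 billion, so ΔG = ΔY/k = (+$20 billion) × 0.31 ≈ +$6 billion.
The government should increase government spending by $6 billion.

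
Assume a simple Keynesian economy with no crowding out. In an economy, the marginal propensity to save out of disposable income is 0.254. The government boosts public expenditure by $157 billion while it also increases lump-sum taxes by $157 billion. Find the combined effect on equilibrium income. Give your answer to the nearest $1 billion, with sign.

MPC = 1 − MPS = 1 − 0.254 = 0.746.
Expenditure multiplier = 1/(1 − MPC) = 1/(1 − 0.746) = 1/0.254 ≈ 3.937.
ΔG contributes k·ΔG = (+$157 billion) / 0.254 ≈ +$618.1 billion.
ΔT of +$157 billion changes first-round spending by −c·ΔT = −$117.122 billion, contributing k·(−c·ΔT) = (−$117.122 billion) / 0.254 ≈ −$461.1 billion.
With ΔG = ΔT and no other leakages, the balanced-budget multiplier is 1, so ΔY = ΔG = +$157 billion.

+$157 billion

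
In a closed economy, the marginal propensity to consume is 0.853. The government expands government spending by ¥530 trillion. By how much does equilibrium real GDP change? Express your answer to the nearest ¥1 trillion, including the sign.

Expenditure multiplier = 1/(1 − MPC) = 1/(1 − 0.853) = 1/0.147 ≈ 6.803.
ΔY = k × ΔG = (+¥530 trillion) / 0.147 ≈ +¥3,605 trillion.

+¥3,605 trillion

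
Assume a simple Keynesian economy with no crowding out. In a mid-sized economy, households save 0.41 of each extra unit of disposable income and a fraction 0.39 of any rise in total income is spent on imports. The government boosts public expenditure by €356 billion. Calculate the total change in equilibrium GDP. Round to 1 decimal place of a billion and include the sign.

+€445.0 billion

MPC = 1 − MPS = 1 − 0.41 = 0.59.
Expenditure multiplier = 1/(1 − c + m) = 1/(1 − 0.59 + 0.39) = 1/0.8 = 1.25.
ΔY = k × ΔG = (+€356 billion) / 0.8 = +€445 billion.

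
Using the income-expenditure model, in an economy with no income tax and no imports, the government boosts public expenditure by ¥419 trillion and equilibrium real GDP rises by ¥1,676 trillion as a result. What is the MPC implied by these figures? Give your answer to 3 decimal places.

0.750

Implied spending multiplier k = ΔY/ΔG = 1,676/419 = 4.
Since k = 1/(1 − MPC), MPC = 1 − 1/k = 1 − ΔG/ΔY = 1 − 419/1,676 = 0.750.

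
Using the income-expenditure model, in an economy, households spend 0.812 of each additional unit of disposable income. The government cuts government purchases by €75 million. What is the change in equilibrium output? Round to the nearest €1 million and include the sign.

Government-spending multiplier = 1/(1 − MPC) = 1/(1 − 0.812) = 1/0.188 ≈ 5.319.
ΔY = k × ΔG = (−€75 million) / 0.188 ≈ −€399 million.

−€399 million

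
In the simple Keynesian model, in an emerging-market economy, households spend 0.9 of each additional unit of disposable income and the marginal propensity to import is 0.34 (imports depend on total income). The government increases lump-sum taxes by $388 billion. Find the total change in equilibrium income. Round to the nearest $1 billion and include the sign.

−$794 billion

A lump-sum tax change of +$388 billion shifts disposable income by −$388 billion; first-round consumption changes by −c × ΔT = −0.9 × (+$388 billion) = −$349.2 billion.
Expenditure multiplier = 1/(1 − c + m) = 1/(1 − 0.9 + 0.34) = 1/0.44 ≈ 2.273.
The tax multiplier is −c × k ≈ −2.045, so ΔY = k × (−c·ΔT) = (−$349.2 billion) / 0.44 ≈ −$794 billion.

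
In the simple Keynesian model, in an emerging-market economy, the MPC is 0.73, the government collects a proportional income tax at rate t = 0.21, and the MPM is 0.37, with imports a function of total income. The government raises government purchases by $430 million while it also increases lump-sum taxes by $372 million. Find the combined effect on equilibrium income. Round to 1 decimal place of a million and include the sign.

Expenditure multiplier = 1/(1 − c(1−t) + m) = 1/(1 − 0.73×0.79 + 0.37) = 1/0.7933 ≈ 1.261.
ΔG contributes k·ΔG = (+$430 million) / 0.7933 ≈ +$542 million.
ΔT of +$372 million changes first-round spending by −c·ΔT = −$271.56 million, contributing k·(−c·ΔT) = (−$271.56 million) / 0.7933 ≈ −$342.3 million.
Net ΔY = k(ΔG − c·ΔT) = (+$158.44 million) / 0.7933 ≈ +$199.7 million.

+$199.7 million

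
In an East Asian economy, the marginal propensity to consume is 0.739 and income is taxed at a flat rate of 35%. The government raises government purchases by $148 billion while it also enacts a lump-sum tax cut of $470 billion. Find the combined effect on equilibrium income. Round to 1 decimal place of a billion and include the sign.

+$953.2 billion

Expenditure multiplier = 1/(1 − c(1−t)) = 1/(1 − 0.739×0.65) = 1/0.51965 ≈ 1.924.
ΔG contributes k·ΔG = (+$148 billion) / 0.51965 ≈ +$284.8 billion.
ΔT of −$470 billion changes first-round spending by −c·ΔT = +$347.33 billion, contributing k·(−c·ΔT) = (+$347.33 billion) / 0.51965 ≈ +$668.4 billion.
Net ΔY = k(ΔG − c·ΔT) = (+$495.33 billion) / 0.51965 ≈ +$953.2 billion.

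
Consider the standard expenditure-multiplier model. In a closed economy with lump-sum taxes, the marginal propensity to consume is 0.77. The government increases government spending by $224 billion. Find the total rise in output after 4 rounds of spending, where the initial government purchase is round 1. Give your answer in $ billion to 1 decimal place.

$631.6 billion

Round 1 adds ΔG = $224 billion; each later round is MPC = 0.77 times the previous.
After 4 rounds: 224 + 172.48 + 132.8096 + 102.263392 = ΔG·(1 − c^4)/(1 − c) = 224 × (1 − 0.35153041)/0.23 ≈ $631.6 billion.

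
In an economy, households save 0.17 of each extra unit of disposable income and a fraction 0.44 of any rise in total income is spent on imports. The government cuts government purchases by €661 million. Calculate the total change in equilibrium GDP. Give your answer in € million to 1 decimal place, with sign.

MPC = 1 − MPS = 1 − 0.17 = 0.83.
Government-spending multiplier = 1/(1 − c + m) = 1/(1 − 0.83 + 0.44) = 1/0.61 ≈ 1.639.
ΔY = k × ΔG = (−€661 million) / 0.61 ≈ −€1,083.6 million.

−€1,083.6 million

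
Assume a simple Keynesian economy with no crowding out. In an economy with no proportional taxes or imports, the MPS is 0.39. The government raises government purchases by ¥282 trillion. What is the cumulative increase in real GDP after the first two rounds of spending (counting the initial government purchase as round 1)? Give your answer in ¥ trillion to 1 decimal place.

MPC = 1 − MPS = 1 − 0.39 = 0.61.
Round 1 adds ΔG = ¥282 trillion; each later round is MPC = 0.61 times the previous.
After 2 rounds: 282 + 172.02 = ΔG·(1 − c^2)/(1 − c) = 282 × (1 − 0.3721)/0.39 ≈ ¥454 trillion.

¥454.0 trillion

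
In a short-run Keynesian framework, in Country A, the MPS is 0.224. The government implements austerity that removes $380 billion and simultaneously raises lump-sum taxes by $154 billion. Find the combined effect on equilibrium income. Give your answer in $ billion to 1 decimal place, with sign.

−$2,229.9 billion

MPC = 1 − MPS = 1 − 0.224 = 0.776.
Expenditure multiplier = 1/(1 − MPC) = 1/(1 − 0.776) = 1/0.224 ≈ 4.464.
ΔG contributes k·ΔG = (−$380 billion) / 0.224 ≈ −$1,696.4 billion.
ΔT of +$154 billion changes first-round spending by −c·ΔT = −$119.504 billion, contributing k·(−c·ΔT) = (−$119.504 billion) / 0.224 = −$533.5 billion.
Net ΔY = k(ΔG − c·ΔT) = (−$499.504 billion) / 0.224 ≈ −$2,229.9 billion.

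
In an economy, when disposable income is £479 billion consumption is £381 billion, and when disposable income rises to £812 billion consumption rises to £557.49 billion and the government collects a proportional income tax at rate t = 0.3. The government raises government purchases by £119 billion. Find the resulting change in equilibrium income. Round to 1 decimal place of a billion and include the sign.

MPC = ΔC/ΔYd = (557.49 − 381)/(812 − 479) = 176.49/333 = 0.53.
Government-spending multiplier = 1/(1 − c(1−t)) = 1/(1 − 0.53×0.7) = 1/0.629 ≈ 1.59.
ΔY = k × ΔG = (+£119 billion) / 0.629 ≈ +£189.2 billion.

+£189.2 billion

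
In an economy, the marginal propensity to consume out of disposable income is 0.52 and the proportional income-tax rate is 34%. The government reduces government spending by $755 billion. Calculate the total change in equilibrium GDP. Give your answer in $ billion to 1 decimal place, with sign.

Government-spending multiplier = 1/(1 − c(1−t)) = 1/(1 − 0.52×0.66) = 1/0.6568 ≈ 1.523.
ΔY = k × ΔG = (−$755 billion) / 0.6568 ≈ −$1,149.5 billion.

−$1,149.5 billion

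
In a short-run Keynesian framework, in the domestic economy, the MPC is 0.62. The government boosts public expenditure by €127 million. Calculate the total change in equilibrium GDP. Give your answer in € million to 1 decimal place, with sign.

+€334.2 million

Spending multiplier = 1/(1 − MPC) = 1/(1 − 0.62) = 1/0.38 ≈ 2.632.
ΔY = k × ΔG = (+€127 million) / 0.38 ≈ +€334.2 million.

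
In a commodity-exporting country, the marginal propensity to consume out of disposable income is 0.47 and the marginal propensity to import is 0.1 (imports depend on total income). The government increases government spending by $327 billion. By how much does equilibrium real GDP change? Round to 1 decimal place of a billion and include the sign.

+$519.0 billion

Spending multiplier = 1/(1 − c + m) = 1/(1 − 0.47 + 0.1) = 1/0.63 ≈ 1.587.
ΔY = k × ΔG = (+$327 billion) / 0.63 ≈ +$519 billion.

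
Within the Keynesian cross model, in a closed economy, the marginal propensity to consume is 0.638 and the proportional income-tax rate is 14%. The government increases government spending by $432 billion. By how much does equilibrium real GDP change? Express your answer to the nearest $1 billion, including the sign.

+$957 billion

Expenditure multiplier = 1/(1 − c(1−t)) = 1/(1 − 0.638×0.86) = 1/0.45132 ≈ 2.216.
ΔY = k × ΔG = (+$432 billion) / 0.45132 ≈ +$957 billion.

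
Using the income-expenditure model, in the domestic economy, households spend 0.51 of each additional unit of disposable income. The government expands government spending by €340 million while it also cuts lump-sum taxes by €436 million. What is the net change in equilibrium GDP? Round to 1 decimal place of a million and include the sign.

Expenditure multiplier = 1/(1 − MPC) = 1/(1 − 0.51) = 1/0.49 ≈ 2.041.
ΔG contributes k·ΔG = (+€340 million) / 0.49 ≈ +€693.9 million.
ΔT of −€436 million changes first-round spending by −c·ΔT = +€222.36 million, contributing k·(−c·ΔT) = (+€222.36 million) / 0.49 ≈ +€453.8 million.
Net ΔY = k(ΔG − c·ΔT) = (+€562.36 million) / 0.49 ≈ +€1,147.7 million.

+€1,147.7 million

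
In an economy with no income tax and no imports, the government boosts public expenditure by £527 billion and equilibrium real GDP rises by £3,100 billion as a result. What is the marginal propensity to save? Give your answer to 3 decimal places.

0.170

Implied spending multiplier k = ΔY/ΔG = 3,100/527 ≈ 5.8824.
Since k = 1/(1 − MPC), MPC = 1 − 1/k = 1 − ΔG/ΔY = 1 − 527/3,100 = 0.830.
MPS = 1 − MPC = 0.170.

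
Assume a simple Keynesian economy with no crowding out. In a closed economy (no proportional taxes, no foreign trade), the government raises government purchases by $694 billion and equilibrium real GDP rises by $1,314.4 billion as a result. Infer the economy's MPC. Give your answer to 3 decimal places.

Implied spending multiplier k = ΔY/ΔG = 1,314.4/694 ≈ 1.8939.
Since k = 1/(1 − MPC), MPC = 1 − 1/k = 1 − ΔG/ΔY = 1 − 694/1,314.4 ≈ 0.472.

0.472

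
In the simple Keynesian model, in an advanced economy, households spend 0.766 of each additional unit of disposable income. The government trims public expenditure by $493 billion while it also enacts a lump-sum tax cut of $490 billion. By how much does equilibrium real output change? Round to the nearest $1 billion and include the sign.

Expenditure multiplier = 1/(1 − MPC) = 1/(1 − 0.766) = 1/0.234 ≈ 4.274.
ΔG contributes k·ΔG = (−$493 billion) / 0.234 ≈ −$2,106.8 billion.
ΔT of −$490 billion changes first-round spending by −c·ΔT = +$375.34 billion, contributing k·(−c·ΔT) = (+$375.34 billion) / 0.234 ≈ +$1,604 billion.
Net ΔY = k(ΔG − c·ΔT) = (−$117.66 billion) / 0.234 ≈ −$503 billion.

−$503 billion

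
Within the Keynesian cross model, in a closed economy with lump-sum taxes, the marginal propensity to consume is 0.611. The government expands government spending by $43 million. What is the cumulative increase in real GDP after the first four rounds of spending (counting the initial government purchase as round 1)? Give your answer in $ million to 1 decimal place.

$95.1 million

Round 1 adds ΔG = $43 million; each later round is MPC = 0.611 times the previous.
After 4 rounds: 43 + 26.273 + 16.052803 + 9.808262633 = ΔG·(1 − c^4)/(1 − c) = 43 × (1 − 0.139368569041)/0.389 ≈ $95.1 million.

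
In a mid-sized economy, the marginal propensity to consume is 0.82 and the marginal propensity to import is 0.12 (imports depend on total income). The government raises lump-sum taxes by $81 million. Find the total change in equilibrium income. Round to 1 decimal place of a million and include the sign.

A lump-sum tax change of +$81 million shifts disposable income by −$81 million; first-round consumption changes by −c × ΔT = −0.82 × (+$81 million) = −$66.42 million.
Expenditure multiplier = 1/(1 − c + m) = 1/(1 − 0.82 + 0.12) = 1/0.3 ≈ 3.333.
The tax multiplier is −c × k ≈ −2.733, so ΔY = k × (−c·ΔT) = (−$66.42 million) / 0.3 = −$221.4 million.

−$221.4 million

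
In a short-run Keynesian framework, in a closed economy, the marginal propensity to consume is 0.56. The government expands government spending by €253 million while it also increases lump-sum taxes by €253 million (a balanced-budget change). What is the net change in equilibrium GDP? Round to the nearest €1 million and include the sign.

+€253 million

Expenditure multiplier = 1/(1 − MPC) = 1/(1 − 0.56) = 1/0.44 ≈ 2.273.
ΔG contributes k·ΔG = (+€253 million) / 0.44 = +€575 million.
ΔT of +€253 million changes first-round spending by −c·ΔT = −€141.68 million, contributing k·(−c·ΔT) = (−€141.68 million) / 0.44 = −€322 million.
With ΔG = ΔT and no other leakages, the balanced-budget multiplier is 1, so ΔY = ΔG = +€253 million.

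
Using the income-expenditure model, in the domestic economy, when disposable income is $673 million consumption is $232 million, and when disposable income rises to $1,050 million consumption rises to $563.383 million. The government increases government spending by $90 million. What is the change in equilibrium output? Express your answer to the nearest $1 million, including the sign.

+$744 million

MPC = ΔC/ΔYd = (563.383 − 232)/(1,050 − 673) = 331.383/377 = 0.879.
Expenditure multiplier = 1/(1 − MPC) = 1/(1 − 0.879) = 1/0.121 ≈ 8.264.
ΔY = k × ΔG = (+$90 million) / 0.121 ≈ +$744 million.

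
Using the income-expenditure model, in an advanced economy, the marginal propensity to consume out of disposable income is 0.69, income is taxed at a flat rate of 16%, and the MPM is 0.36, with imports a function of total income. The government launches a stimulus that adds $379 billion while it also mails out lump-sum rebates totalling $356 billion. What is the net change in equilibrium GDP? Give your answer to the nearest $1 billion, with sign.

Expenditure multiplier = 1/(1 − c(1−t) + m) = 1/(1 − 0.69×0.84 + 0.36) = 1/0.7804 ≈ 1.281.
ΔG contributes k·ΔG = (+$379 billion) / 0.7804 ≈ +$485.6 billion.
ΔT of −$356 billion changes first-round spending by −c·ΔT = +$245.64 billion, contributing k·(−c·ΔT) = (+$245.64 billion) / 0.7804 ≈ +$314.8 billion.
Net ΔY = k(ΔG − c·ΔT) = (+$624.64 billion) / 0.7804 ≈ +$800 billion.

+$800 billion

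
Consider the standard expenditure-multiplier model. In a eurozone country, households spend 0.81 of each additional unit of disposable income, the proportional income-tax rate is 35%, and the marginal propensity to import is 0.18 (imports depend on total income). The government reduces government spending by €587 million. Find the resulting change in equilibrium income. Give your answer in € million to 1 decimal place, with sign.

−€898.2 million

Government-spending multiplier = 1/(1 − c(1−t) + m) = 1/(1 − 0.81×0.65 + 0.18) = 1/0.6535 ≈ 1.53.
ΔY = k × ΔG = (−€587 million) / 0.6535 ≈ −€898.2 million.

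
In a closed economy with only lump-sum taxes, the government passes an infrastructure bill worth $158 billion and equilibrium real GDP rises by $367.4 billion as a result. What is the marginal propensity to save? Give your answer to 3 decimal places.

Implied spending multiplier k = ΔY/ΔG = 367.4/158 ≈ 2.3253.
Since k = 1/(1 − MPC), MPC = 1 − 1/k = 1 − ΔG/ΔY = 1 − 158/367.4 ≈ 0.570.
MPS = 1 − MPC = 0.430.

0.430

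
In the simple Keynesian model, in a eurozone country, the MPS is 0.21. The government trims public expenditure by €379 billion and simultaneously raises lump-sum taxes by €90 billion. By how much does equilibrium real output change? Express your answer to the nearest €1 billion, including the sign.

−€2,143 billion

MPC = 1 − MPS = 1 − 0.21 = 0.79.
Expenditure multiplier = 1/(1 − MPC) = 1/(1 − 0.79) = 1/0.21 ≈ 4.762.
ΔG contributes k·ΔG = (−€379 billion) / 0.21 ≈ −€1,804.8 billion.
ΔT of +€90 billion changes first-round spending by −c·ΔT = −€71.1 billion, contributing k·(−c·ΔT) = (−€71.1 billion) / 0.21 ≈ −€338.6 billion.
Net ΔY = k(ΔG − c·ΔT) = (−€450.1 billion) / 0.21 ≈ −€2,143 billion.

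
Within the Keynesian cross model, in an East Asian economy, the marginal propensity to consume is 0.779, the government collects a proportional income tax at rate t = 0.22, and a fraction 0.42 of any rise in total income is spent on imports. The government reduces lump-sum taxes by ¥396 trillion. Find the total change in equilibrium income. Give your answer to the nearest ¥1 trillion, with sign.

+¥380 trillion

A lump-sum tax change of −¥396 trillion shifts disposable income by +¥396 trillion; first-round consumption changes by −c × ΔT = −0.779 × (−¥396 trillion) = +¥308.484 trillion.
Expenditure multiplier = 1/(1 − c(1−t) + m) = 1/(1 − 0.779×0.78 + 0.42) = 1/0.81238 ≈ 1.231.
The tax multiplier is −c × k ≈ −0.959, so ΔY = k × (−c·ΔT) = (+¥308.484 trillion) / 0.81238 ≈ +¥380 trillion.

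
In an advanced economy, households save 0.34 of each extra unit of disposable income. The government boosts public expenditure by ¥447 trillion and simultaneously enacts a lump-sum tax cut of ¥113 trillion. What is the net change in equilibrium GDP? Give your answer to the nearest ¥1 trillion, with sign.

+¥1,534 trillion

MPC = 1 − MPS = 1 − 0.34 = 0.66.
Expenditure multiplier = 1/(1 − MPC) = 1/(1 − 0.66) = 1/0.34 ≈ 2.941.
ΔG contributes k·ΔG = (+¥447 trillion) / 0.34 ≈ +¥1,314.7 trillion.
ΔT of −¥113 trillion changes first-round spending by −c·ΔT = +¥74.58 trillion, contributing k·(−c·ΔT) = (+¥74.58 trillion) / 0.34 ≈ +¥219.4 trillion.
Net ΔY = k(ΔG − c·ΔT) = (+¥521.58 trillion) / 0.34 ≈ +¥1,534 trillion.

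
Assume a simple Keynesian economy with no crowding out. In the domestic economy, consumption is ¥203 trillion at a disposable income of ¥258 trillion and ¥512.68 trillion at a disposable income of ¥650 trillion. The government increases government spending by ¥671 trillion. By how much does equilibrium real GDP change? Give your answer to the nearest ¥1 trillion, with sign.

MPC = ΔC/ΔYd = (512.68 − 203)/(650 − 258) = 309.68/392 = 0.79.
Spending multiplier = 1/(1 − MPC) = 1/(1 − 0.79) = 1/0.21 ≈ 4.762.
ΔY = k × ΔG = (+¥671 trillion) / 0.21 ≈ +¥3,195 trillion.

+¥3,195 trillion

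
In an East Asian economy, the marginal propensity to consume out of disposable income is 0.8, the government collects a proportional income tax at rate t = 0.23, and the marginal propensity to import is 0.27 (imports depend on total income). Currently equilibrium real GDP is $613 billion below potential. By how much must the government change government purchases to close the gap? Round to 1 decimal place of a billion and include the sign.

Spending multiplier = 1/(1 − c(1−t) + m) = 1/(1 − 0.8×0.77 + 0.27) = 1/0.654 ≈ 1.529.
Need ΔY = +$613 billion, so ΔG = ΔY/k = (+$613 billion) × 0.654 ≈ +$400.9 billion.
The government should increase government purchases by $400.9 billion.

+$400.9 billion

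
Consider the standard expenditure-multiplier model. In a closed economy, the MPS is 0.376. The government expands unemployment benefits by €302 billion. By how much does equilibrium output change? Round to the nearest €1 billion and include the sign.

+€501 billion

MPC = 1 − MPS = 1 − 0.376 = 0.624.
The transfer change shifts disposable income by +€302 billion, so first-round consumption changes by c·ΔTR = 0.624 × (+€302 billion) = +€188.448 billion.
Expenditure multiplier = 1/(1 − MPC) = 1/(1 − 0.624) = 1/0.376 ≈ 2.66.
The transfer multiplier is c × k ≈ 1.66, so ΔY = k × (c·ΔTR) = (+€188.448 billion) / 0.376 ≈ +€501 billion.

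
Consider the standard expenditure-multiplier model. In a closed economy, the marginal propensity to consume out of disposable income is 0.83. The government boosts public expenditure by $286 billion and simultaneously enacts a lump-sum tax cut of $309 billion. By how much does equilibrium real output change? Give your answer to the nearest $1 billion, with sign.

Expenditure multiplier = 1/(1 − MPC) = 1/(1 − 0.83) = 1/0.17 ≈ 5.882.
ΔG contributes k·ΔG = (+$286 billion) / 0.17 ≈ +$1,682.4 billion.
ΔT of −$309 billion changes first-round spending by −c·ΔT = +$256.47 billion, contributing k·(−c·ΔT) = (+$256.47 billion) / 0.17 ≈ +$1,508.6 billion.
Net ΔY = k(ΔG − c·ΔT) = (+$542.47 billion) / 0.17 = +$3,191 billion.

+$3,191 billion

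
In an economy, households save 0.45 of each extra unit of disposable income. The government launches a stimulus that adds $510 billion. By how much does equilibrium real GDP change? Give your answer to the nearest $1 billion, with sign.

+$1,133 billion

MPC = 1 − MPS = 1 − 0.45 = 0.55.
Government-spending multiplier = 1/(1 − MPC) = 1/(1 − 0.55) = 1/0.45 ≈ 2.222.
ΔY = k × ΔG = (+$510 billion) / 0.45 ≈ +$1,133 billion.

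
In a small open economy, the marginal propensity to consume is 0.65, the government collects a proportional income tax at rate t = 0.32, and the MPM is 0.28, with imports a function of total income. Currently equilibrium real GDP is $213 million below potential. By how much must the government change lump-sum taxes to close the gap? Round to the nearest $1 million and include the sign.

−$275 million

Spending multiplier = 1/(1 − c(1−t) + m) = 1/(1 − 0.65×0.68 + 0.28) = 1/0.838 ≈ 1.193.
Tax multiplier = −c·k = −0.65/0.838 ≈ −0.776. Need ΔY = +$213 million, so ΔT = ΔY/(−c·k) = −(+$213 million) × 0.838 / 0.65 ≈ −$275 million.
The government should cut lump-sum taxes by $275 million.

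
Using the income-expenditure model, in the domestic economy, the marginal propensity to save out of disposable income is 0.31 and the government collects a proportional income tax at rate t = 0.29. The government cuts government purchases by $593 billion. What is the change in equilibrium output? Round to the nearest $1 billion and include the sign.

−$1,163 billion

MPC = 1 − MPS = 1 − 0.31 = 0.69.
Spending multiplier = 1/(1 − c(1−t)) = 1/(1 − 0.69×0.71) = 1/0.5101 ≈ 1.96.
ΔY = k × ΔG = (−$593 billion) / 0.5101 ≈ −$1,163 billion.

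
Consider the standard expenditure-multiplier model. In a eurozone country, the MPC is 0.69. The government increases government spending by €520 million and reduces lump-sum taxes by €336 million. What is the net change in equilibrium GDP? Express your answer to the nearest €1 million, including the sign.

Expenditure multiplier = 1/(1 − MPC) = 1/(1 − 0.69) = 1/0.31 ≈ 3.226.
ΔG contributes k·ΔG = (+€520 million) / 0.31 ≈ +€1,677.4 million.
ΔT of −€336 million changes first-round spending by −c·ΔT = +€231.84 million, contributing k·(−c·ΔT) = (+€231.84 million) / 0.31 ≈ +€747.9 million.
Net ΔY = k(ΔG − c·ΔT) = (+€751.84 million) / 0.31 ≈ +€2,425 million.

+€2,425 million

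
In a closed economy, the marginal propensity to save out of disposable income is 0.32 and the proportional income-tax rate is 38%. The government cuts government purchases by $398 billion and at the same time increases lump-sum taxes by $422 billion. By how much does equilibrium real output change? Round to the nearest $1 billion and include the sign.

−$1,184 billion

MPC = 1 − MPS = 1 − 0.32 = 0.68.
Expenditure multiplier = 1/(1 − c(1−t)) = 1/(1 − 0.68×0.62) = 1/0.5784 ≈ 1.729.
ΔG contributes k·ΔG = (−$398 billion) / 0.5784 ≈ −$688.1 billion.
ΔT of +$422 billion changes first-round spending by −c·ΔT = −$286.96 billion, contributing k·(−c·ΔT) = (−$286.96 billion) / 0.5784 ≈ −$496.1 billion.
Net ΔY = k(ΔG − c·ΔT) = (−$684.96 billion) / 0.5784 ≈ −$1,184 billion.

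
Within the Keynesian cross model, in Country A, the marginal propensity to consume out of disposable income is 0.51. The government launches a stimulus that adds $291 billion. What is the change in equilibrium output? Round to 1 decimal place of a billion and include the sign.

+$593.9 billion

Government-spending multiplier = 1/(1 − MPC) = 1/(1 − 0.51) = 1/0.49 ≈ 2.041.
ΔY = k × ΔG = (+$291 billion) / 0.49 ≈ +$593.9 billion.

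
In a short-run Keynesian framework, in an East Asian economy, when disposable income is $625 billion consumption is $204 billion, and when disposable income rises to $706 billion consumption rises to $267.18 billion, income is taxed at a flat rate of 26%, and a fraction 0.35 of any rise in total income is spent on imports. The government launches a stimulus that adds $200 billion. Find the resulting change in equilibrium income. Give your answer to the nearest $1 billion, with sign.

+$259 billion

MPC = ΔC/ΔYd = (267.18 − 204)/(706 − 625) = 63.18/81 = 0.78.
Expenditure multiplier = 1/(1 − c(1−t) + m) = 1/(1 − 0.78×0.74 + 0.35) = 1/0.7728 ≈ 1.294.
ΔY = k × ΔG = (+$200 billion) / 0.7728 ≈ +$259 billion.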